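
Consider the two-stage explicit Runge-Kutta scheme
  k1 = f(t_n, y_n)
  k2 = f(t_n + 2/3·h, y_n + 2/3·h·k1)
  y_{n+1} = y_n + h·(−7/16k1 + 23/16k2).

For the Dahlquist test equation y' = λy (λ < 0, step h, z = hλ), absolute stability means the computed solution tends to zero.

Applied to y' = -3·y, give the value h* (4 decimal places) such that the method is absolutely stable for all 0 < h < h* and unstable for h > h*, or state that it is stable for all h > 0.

(-1.0435,0); λ=-3 ⇒ h* = (24/23)/3 = 0.3478.

On y'=λy, z=hλ:
  k1=λy_n ⇒ h·k1=z·y_n;  k2=λ(1+2/3z)y_n ⇒ h·k2=z(1+2/3z)y_n
  y_{n+1}/y_n = 1 − 7/16z + 23/16z(1+2/3z) = 1 + z + 23/24z²
  R(z) = 1 + z + 23/24z².

Boundary: |R(x)|=1, x<0.
x=-0.65: |R|=0.7549
R=1: x+23/24x²=0 ⇒ x=−24/23=-1.0435; min R=1−1/(4·23/24)=0.7391>−1
Confirm numerically:
  x=-1.018: |R|=0.97514 <1
  x=-0.688: |R|=0.76562 <1
  x=-0.514: |R|=0.73919 <1
  x=-0.499: |R|=0.73963 <1
  x=-1.534: |R|=1.72111 >1
  x=-1.516: |R|=1.68650 >1
  x=-1.381: |R|=1.44670 >1
So |R|<1 on (-1.0435, 0).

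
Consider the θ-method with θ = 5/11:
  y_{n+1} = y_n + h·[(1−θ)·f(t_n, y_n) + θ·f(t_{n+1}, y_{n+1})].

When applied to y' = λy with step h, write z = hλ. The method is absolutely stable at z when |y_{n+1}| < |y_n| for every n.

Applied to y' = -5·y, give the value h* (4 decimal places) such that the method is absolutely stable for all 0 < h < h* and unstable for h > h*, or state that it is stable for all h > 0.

On y'=λy, z=hλ:
  y_{n+1} = y_n + z·[6/11·y_n + 5/11·y_{n+1}] ⇒ (1 − 5/11z)y_{n+1} = (1 + 6/11z)y_n
  R(z) = (1 + 6/11z)/(1 − 5/11z).

Find x<0 with |R(x)|<1.
x=-0.8: |R|=0.4133
R=−1: 1+6/11x = −1+5/11x ⇒ -1/11x=2 ⇒ x=2/(-1/11)=-22.0000
Confirm numerically:
  x=-19.341: |R|=0.97531 <1
  x=-18.604: |R|=0.96735 <1
  x=-17.668: |R|=0.95639 <1
  x=-9.567: |R|=0.78868 <1
  x=-22.568: |R|=1.00459 >1
  x=-22.546: |R|=1.00441 >1
  x=-22.096: |R|=1.00079 >1
Stable set (-22.0000, 0).

(-22.0000,0); λ=-5 ⇒ h* = (22)/5 = 4.4000.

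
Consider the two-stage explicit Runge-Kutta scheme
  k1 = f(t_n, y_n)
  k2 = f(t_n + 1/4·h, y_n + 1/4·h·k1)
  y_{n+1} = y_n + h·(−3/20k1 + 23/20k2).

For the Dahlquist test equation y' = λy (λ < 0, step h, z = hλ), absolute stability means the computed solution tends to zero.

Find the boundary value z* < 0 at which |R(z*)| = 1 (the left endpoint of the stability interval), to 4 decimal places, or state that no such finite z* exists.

Set f=λy, z=hλ:
  k1=λy_n ⇒ h·k1=z·y_n;  k2=λ(1+1/4z)y_n ⇒ h·k2=z(1+1/4z)y_n
  y_{n+1}/y_n = 1 − 3/20z + 23/20z(1+1/4z) = 1 + z + 23/80z²
  ⇒ R(z) = 1 + z + 23/80z².

Boundary: |R(x)|=1, x<0.
x=-1.58: |R|=0.1377
R=1: x+23/80x²=0 ⇒ x=−80/23=-3.4783; min R=1−1/(4·23/80)=0.1304>−1
Confirm numerically:
  x=-3.387: |R|=0.91113 <1
  x=-3.142: |R|=0.69625 <1
  x=-2.135: |R|=0.17549 <1
  x=-1.831: |R|=0.13286 <1
  x=-3.990: |R|=1.58703 >1
  x=-3.944: |R|=1.52810 >1
  x=-3.834: |R|=1.39212 >1
Interval (-3.4783, 0).

z* = -3.4783.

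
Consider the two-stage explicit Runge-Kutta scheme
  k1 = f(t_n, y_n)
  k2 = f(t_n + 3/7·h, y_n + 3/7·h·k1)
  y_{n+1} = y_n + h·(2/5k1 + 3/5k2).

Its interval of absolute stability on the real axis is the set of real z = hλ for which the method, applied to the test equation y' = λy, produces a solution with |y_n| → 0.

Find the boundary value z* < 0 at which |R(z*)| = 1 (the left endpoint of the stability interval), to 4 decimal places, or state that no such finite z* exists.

Test eqn y'=λy, z=hλ:
  k1=λy_n ⇒ h·k1=z·y_n;  k2=λ(1+3/7z)y_n ⇒ h·k2=z(1+3/7z)y_n
  y_{n+1}/y_n = 1 + 2/5z + 3/5z(1+3/7z) = 1 + z + 9/35z²
  Hence R(z) = 1 + z + 9/35z².

Find x<0 with |R(x)|<1.
x=-1.45: |R|=0.0906
R=1: x+9/35x²=0 ⇒ x=−35/9=-3.8889; min R=1−1/(4·9/35)=0.0278>−1
Confirm numerically:
  x=-3.633: |R|=0.76095 <1
  x=-2.042: |R|=0.03023 <1
  x=-1.691: |R|=0.04430 <1
  x=-1.664: |R|=0.04800 <1
  x=-4.288: |R|=1.44007 >1
  x=-4.260: |R|=1.40653 >1
Interval (-3.8889, 0).

z* = -3.8889.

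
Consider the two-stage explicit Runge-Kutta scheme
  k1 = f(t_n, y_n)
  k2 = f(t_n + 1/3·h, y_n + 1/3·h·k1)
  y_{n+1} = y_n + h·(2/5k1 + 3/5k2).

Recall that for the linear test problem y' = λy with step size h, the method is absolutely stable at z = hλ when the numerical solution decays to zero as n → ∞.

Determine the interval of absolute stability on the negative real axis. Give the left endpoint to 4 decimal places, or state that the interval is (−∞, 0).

(-5.0000, 0).

On y'=λy, z=hλ:
  k1=λy_n ⇒ h·k1=z·y_n;  k2=λ(1+1/3z)y_n ⇒ h·k2=z(1+1/3z)y_n
  y_{n+1}/y_n = 1 + 2/5z + 3/5z(1+1/3z) = 1 + z + 1/5z²
  ⇒ R(z) = 1 + z + 1/5z².

Solve |R(x)|<1 on ℝ⁻.
x=-0.86: |R|=0.2879
R=1: x+1/5x²=0 ⇒ x=−5=-5.0000; min R=1−1/(4·1/5)=-0.2500>−1
Confirm numerically:
  x=-4.194: |R|=0.32393 <1
  x=-3.167: |R|=0.16102 <1
  x=-3.125: |R|=0.17188 <1
  x=-2.228: |R|=0.23520 <1
  x=-5.568: |R|=1.63252 >1
  x=-5.499: |R|=1.54880 >1
  x=-5.456: |R|=1.49759 >1
So |R|<1 on (-5.0000, 0).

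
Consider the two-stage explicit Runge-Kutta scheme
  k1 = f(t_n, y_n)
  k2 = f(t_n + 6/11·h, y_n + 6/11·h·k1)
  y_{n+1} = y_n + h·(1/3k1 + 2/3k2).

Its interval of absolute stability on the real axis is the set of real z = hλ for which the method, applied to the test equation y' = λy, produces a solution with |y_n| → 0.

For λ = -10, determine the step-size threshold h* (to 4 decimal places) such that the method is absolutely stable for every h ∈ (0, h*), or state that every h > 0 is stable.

On y'=λy, z=hλ:
  k1=λy_n ⇒ h·k1=z·y_n;  k2=λ(1+6/11z)y_n ⇒ h·k2=z(1+6/11z)y_n
  y_{n+1}/y_n = 1 + 1/3z + 2/3z(1+6/11z) = 1 + z + 4/11z²
  so R(z) = 1 + z + 4/11z².

Find x<0 with |R(x)|<1.
x=-0.53: |R|=0.5721
R=1: x+4/11x²=0 ⇒ x=−11/4=-2.7500; min R=1−1/(4·4/11)=0.3125>−1
Confirm numerically:
  x=-2.479: |R|=0.75571 <1
  x=-1.754: |R|=0.36473 <1
  x=-1.359: |R|=0.31259 <1
  x=-1.325: |R|=0.31341 <1
  x=-3.099: |R|=1.39329 >1
  x=-3.097: |R|=1.39079 >1
  x=-2.852: |R|=1.10578 >1
Interval (-2.7500, 0).

(-2.7500,0); λ=-10 ⇒ h* = (11/4)/10 = 0.2750.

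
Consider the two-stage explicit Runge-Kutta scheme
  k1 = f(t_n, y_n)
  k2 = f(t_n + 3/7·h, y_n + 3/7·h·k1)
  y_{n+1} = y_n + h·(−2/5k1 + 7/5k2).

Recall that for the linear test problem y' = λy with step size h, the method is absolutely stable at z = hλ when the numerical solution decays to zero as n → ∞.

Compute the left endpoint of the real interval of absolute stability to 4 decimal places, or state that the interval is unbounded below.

left endpoint -1.6667.

With y'=λy (z=hλ):
  k1=λy_n ⇒ h·k1=z·y_n;  k2=λ(1+3/7z)y_n ⇒ h·k2=z(1+3/7z)y_n
  y_{n+1}/y_n = 1 − 2/5z + 7/5z(1+3/7z) = 1 + z + 3/5z²
  Hence R(z) = 1 + z + 3/5z².

Find x<0 with |R(x)|<1.
x=-1.23: |R|=0.6777
R=1: x+3/5x²=0 ⇒ x=−5/3=-1.6667; min R=1−1/(4·3/5)=0.5833>−1
Confirm numerically:
  x=-1.335: |R|=0.73433 <1
  x=-1.296: |R|=0.71177 <1
  x=-0.748: |R|=0.58770 <1
  x=-1.918: |R|=1.28923 >1
  x=-1.878: |R|=1.23813 >1
So |R|<1 on (-1.6667, 0).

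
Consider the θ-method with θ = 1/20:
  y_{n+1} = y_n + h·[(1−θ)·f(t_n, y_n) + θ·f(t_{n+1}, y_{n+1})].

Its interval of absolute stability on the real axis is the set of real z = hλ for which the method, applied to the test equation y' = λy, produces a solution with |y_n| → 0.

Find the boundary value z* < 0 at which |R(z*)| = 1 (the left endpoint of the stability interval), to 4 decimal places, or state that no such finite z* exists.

With y'=λy (z=hλ):
  y_{n+1} = y_n + z·[19/20·y_n + 1/20·y_{n+1}] ⇒ (1 − 1/20z)y_{n+1} = (1 + 19/20z)y_n
  R(z) = (1 + 19/20z)/(1 − 1/20z).

Solve |R(x)|<1 on ℝ⁻.
x=-1.22: |R|=0.1499
R=−1: 1+19/20x = −1+1/20x ⇒ -9/10x=2 ⇒ x=2/(-9/10)=-2.2222
Confirm numerically:
  x=-2.147: |R|=0.93886 <1
  x=-1.508: |R|=0.40227 <1
  x=-0.983: |R|=0.06305 <1
  x=-2.381: |R|=1.12770 >1
  x=-2.270: |R|=1.03862 >1
  x=-2.260: |R|=1.03055 >1
Interval (-2.2222, 0).

z* = -2.2222.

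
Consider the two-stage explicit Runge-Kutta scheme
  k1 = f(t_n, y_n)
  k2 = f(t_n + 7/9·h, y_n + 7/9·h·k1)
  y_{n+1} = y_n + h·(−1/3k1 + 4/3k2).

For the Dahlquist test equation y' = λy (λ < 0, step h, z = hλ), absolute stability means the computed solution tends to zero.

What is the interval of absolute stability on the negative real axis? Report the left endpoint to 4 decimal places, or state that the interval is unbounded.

With y'=λy (z=hλ):
  k1=λy_n ⇒ h·k1=z·y_n;  k2=λ(1+7/9z)y_n ⇒ h·k2=z(1+7/9z)y_n
  y_{n+1}/y_n = 1 − 1/3z + 4/3z(1+7/9z) = 1 + z + 28/27z²
  ⇒ R(z) = 1 + z + 28/27z².

Find x<0 with |R(x)|<1.
x=-1.21: |R|=1.3083
R=1: x+28/27x²=0 ⇒ x=−27/28=-0.9643; min R=1−1/(4·28/27)=0.7589>−1
Confirm numerically:
  x=-0.813: |R|=0.87245 <1
  x=-0.709: |R|=0.81230 <1
  x=-0.515: |R|=0.76005 <1
  x=-0.466: |R|=0.75920 <1
  x=-1.363: |R|=1.56358 >1
  x=-1.153: |R|=1.22565 >1
So |R|<1 on (-0.9643, 0).

(-0.9643, 0).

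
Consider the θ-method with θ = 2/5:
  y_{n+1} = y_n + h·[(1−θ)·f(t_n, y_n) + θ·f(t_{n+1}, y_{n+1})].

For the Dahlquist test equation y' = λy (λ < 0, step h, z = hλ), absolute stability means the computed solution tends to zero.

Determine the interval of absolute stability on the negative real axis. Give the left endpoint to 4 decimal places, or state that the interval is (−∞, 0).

(-10.0000, 0).

Test eqn y'=λy, z=hλ:
  y_{n+1} = y_n + z·[3/5·y_n + 2/5·y_{n+1}] ⇒ (1 − 2/5z)y_{n+1} = (1 + 3/5z)y_n
  so R(z) = (1 + 3/5z)/(1 − 2/5z).

Boundary: |R(x)|=1, x<0.
x=-0.97: |R|=0.3012
R=−1: 1+3/5x = −1+2/5x ⇒ -1/5x=2 ⇒ x=2/(-1/5)=-10.0000
Confirm numerically:
  x=-9.157: |R|=0.96384 <1
  x=-8.009: |R|=0.90527 <1
  x=-5.478: |R|=0.71660 <1
  x=-4.298: |R|=0.58061 <1
  x=-10.592: |R|=1.02261 >1
  x=-10.208: |R|=1.00818 >1
So |R|<1 on (-10.0000, 0).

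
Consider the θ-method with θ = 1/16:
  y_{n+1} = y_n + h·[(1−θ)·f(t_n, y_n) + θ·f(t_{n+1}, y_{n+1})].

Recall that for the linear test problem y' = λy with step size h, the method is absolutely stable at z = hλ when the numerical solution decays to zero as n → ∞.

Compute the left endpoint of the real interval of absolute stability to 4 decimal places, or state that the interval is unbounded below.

z* = -2.2857.

On y'=λy, z=hλ:
  y_{n+1} = y_n + z·[15/16·y_n + 1/16·y_{n+1}] ⇒ (1 − 1/16z)y_{n+1} = (1 + 15/16z)y_n
  Hence R(z) = (1 + 15/16z)/(1 − 1/16z).

Solve |R(x)|<1 on ℝ⁻.
x=-0.83: |R|=0.2109
R=−1: 1+15/16x = −1+1/16x ⇒ -7/8x=2 ⇒ x=2/(-7/8)=-2.2857
Confirm numerically:
  x=-1.954: |R|=0.74134 <1
  x=-1.785: |R|=0.60585 <1
  x=-1.002: |R|=0.05705 <1
  x=-2.488: |R|=1.15318 >1
  x=-2.385: |R|=1.07561 >1
  x=-2.374: |R|=1.06727 >1
Interval (-2.2857, 0).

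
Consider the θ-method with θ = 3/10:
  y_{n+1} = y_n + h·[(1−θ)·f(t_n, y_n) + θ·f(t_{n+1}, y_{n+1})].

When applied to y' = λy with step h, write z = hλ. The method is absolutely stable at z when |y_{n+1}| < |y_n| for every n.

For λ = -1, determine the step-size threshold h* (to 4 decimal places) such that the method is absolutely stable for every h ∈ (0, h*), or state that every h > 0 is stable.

With y'=λy (z=hλ):
  y_{n+1} = y_n + z·[7/10·y_n + 3/10·y_{n+1}] ⇒ (1 − 3/10z)y_{n+1} = (1 + 7/10z)y_n
  so R(z) = (1 + 7/10z)/(1 − 3/10z).

Need |R(x)|<1, x<0.
x=-1.35: |R|=0.0391
R=−1: 1+7/10x = −1+3/10x ⇒ -2/5x=2 ⇒ x=2/(-2/5)=-5.0000
Confirm numerically:
  x=-4.238: |R|=0.86581 <1
  x=-2.166: |R|=0.31289 <1
  x=-2.142: |R|=0.30403 <1
  x=-2.098: |R|=0.28759 <1
  x=-5.314: |R|=1.04842 >1
  x=-5.056: |R|=1.00890 >1
Stable set (-5.0000, 0).

(-5.0000,0); λ=-1 ⇒ h* = (5)/1 = 5.0000.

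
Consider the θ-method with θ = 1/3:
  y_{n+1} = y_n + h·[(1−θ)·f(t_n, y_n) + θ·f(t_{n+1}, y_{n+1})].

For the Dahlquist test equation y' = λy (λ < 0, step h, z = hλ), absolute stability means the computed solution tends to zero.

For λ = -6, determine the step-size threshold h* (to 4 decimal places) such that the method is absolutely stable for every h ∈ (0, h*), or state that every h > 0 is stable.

Set f=λy, z=hλ:
  y_{n+1} = y_n + z·[2/3·y_n + 1/3·y_{n+1}] ⇒ (1 − 1/3z)y_{n+1} = (1 + 2/3z)y_n
  R(z) = (1 + 2/3z)/(1 − 1/3z).

Solve |R(x)|<1 on ℝ⁻.
x=-0.69: |R|=0.4390
R=−1: 1+2/3x = −1+1/3x ⇒ -1/3x=2 ⇒ x=2/(-1/3)=-6.0000
Confirm numerically:
  x=-5.720: |R|=0.96789 <1
  x=-5.525: |R|=0.94428 <1
  x=-3.925: |R|=0.70036 <1
  x=-6.588: |R|=1.06133 >1
  x=-6.184: |R|=1.02003 >1
  x=-6.167: |R|=1.01822 >1
Interval (-6.0000, 0).

(-6.0000,0); λ=-6 ⇒ h* = (6)/6 = 1.0000.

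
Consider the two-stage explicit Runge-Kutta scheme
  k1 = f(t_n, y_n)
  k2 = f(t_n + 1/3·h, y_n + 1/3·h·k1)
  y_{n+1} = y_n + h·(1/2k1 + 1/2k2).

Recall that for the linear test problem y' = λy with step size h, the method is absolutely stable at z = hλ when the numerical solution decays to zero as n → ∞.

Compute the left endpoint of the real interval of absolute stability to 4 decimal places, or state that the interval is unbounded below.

Set f=λy, z=hλ:
  k1=λy_n ⇒ h·k1=z·y_n;  k2=λ(1+1/3z)y_n ⇒ h·k2=z(1+1/3z)y_n
  y_{n+1}/y_n = 1 + 1/2z + 1/2z(1+1/3z) = 1 + z + 1/6z²
  R(z) = 1 + z + 1/6z².

Boundary: |R(x)|=1, x<0.
x=-0.76: |R|=0.3363
R=1: x+1/6x²=0 ⇒ x=−6=-6.0000; min R=1−1/(4·1/6)=-0.5000>−1
Confirm numerically:
  x=-4.328: |R|=0.20607 <1
  x=-3.431: |R|=0.46904 <1
  x=-2.834: |R|=0.49541 <1
  x=-2.560: |R|=0.46773 <1
  x=-6.547: |R|=1.59687 >1
  x=-6.539: |R|=1.58742 >1
  x=-6.446: |R|=1.47915 >1
Stable set (-6.0000, 0).

z* = -6.0000.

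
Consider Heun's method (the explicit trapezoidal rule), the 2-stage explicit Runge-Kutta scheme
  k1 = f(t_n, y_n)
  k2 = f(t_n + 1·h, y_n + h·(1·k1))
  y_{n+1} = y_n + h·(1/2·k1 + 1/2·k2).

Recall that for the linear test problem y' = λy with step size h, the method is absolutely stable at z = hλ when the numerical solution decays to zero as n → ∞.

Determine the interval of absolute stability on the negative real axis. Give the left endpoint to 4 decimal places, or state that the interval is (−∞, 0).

Test eqn y'=λy, z=hλ:
  order 2, 2-stage ⇒ R(z)=1+z+z^2/2
  (e.g. R(-0.77)=0.52645, |R|=0.52645)

Boundary: |R(x)|=1, x<0.
x=-0.77: |R|=0.5264
|R(-1.99)|=0.9900 |R(-1.29)|=0.5421 |R(-0.5)|=0.6250
Bisect:
  x_lo=-2.4332 |R|=1.5270  x_hi=-0.1357 |R|=0.8735
  mid=-1.28442 |R|=0.54045 →hi
  mid=-1.85880 |R|=0.86877 →hi
  mid=-2.14599 |R|=1.15665 →lo
  mid=-2.00240 |R|=1.00240 →lo
  mid=-1.93060 |R|=0.93301 →hi
  mid=-1.96650 |R|=0.96706 →hi
  mid=-1.98445 |R|=0.98457 →hi
  mid=-1.99342 |R|=0.99345 →hi
  mid=-1.99791 |R|=0.99791 →hi
  ...
  [-2.00001,-1.99987] ⇒ x*=-2.0000
Interval (-2.0000, 0).

z∈(-2.0000,0).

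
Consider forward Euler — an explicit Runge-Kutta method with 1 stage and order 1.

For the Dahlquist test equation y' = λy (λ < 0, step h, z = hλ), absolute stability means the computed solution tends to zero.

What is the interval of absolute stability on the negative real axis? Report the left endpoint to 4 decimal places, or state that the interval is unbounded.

(-2.0000, 0).

Test eqn y'=λy, z=hλ:
  order 1, 1-stage ⇒ R(z)=1+z
  (e.g. R(-0.3)=0.70000, |R|=0.70000)

Need |R(x)|<1, x<0.
x=-0.3: |R|=0.7000
|R(-1.58)|=0.5800 |R(-1.34)|=0.3400 |R(-1.12)|=0.1200
Bisect:
  x_lo=-2.7294 |R|=1.7294  x_hi=-0.3501 |R|=0.6499
  mid=-1.53978 |R|=0.53978 →hi
  mid=-2.13459 |R|=1.13459 →lo
  mid=-1.83718 |R|=0.83718 →hi
  mid=-1.98589 |R|=0.98589 →hi
  mid=-2.06024 |R|=1.06024 →lo
  mid=-2.02306 |R|=1.02306 →lo
  mid=-2.00448 |R|=1.00448 →lo
  mid=-1.99518 |R|=0.99518 →hi
  mid=-1.99983 |R|=0.99983 →hi
  ...
  [-2.00012,-1.99997] ⇒ x*=-2.0000
Stable set (-2.0000, 0).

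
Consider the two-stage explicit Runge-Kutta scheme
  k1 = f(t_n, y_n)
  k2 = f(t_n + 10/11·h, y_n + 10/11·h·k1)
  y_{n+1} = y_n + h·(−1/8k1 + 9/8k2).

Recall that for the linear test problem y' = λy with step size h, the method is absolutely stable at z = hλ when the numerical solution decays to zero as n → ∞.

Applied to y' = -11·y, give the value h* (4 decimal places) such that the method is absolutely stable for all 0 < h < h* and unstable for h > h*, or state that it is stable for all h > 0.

(-0.9778,0); λ=-11 ⇒ h* = (44/45)/11 = 0.0889.

With y'=λy (z=hλ):
  k1=λy_n ⇒ h·k1=z·y_n;  k2=λ(1+10/11z)y_n ⇒ h·k2=z(1+10/11z)y_n
  y_{n+1}/y_n = 1 − 1/8z + 9/8z(1+10/11z) = 1 + z + 45/44z²
  Hence R(z) = 1 + z + 45/44z².

Find x<0 with |R(x)|<1.
x=-1.23: |R|=1.3173
R=1: x+45/44x²=0 ⇒ x=−44/45=-0.9778; min R=1−1/(4·45/44)=0.7556>−1
Confirm numerically:
  x=-0.930: |R|=0.95456 <1
  x=-0.929: |R|=0.95366 <1
  x=-0.834: |R|=0.87736 <1
  x=-1.501: |R|=1.80321 >1
  x=-1.338: |R|=1.49293 >1
  x=-1.143: |R|=1.19314 >1
Stable set (-0.9778, 0).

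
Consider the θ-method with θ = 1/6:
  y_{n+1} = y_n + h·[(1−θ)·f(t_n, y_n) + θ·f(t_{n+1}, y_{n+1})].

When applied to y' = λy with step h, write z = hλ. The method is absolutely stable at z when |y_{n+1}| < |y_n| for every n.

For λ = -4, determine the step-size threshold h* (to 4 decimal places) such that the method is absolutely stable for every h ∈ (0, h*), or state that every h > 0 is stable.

On y'=λy, z=hλ:
  y_{n+1} = y_n + z·[5/6·y_n + 1/6·y_{n+1}] ⇒ (1 − 1/6z)y_{n+1} = (1 + 5/6z)y_n
  so R(z) = (1 + 5/6z)/(1 − 1/6z).

Need |R(x)|<1, x<0.
x=-1.37: |R|=0.1153
R=−1: 1+5/6x = −1+1/6x ⇒ -2/3x=2 ⇒ x=2/(-2/3)=-3.0000
Confirm numerically:
  x=-2.483: |R|=0.75622 <1
  x=-2.111: |R|=0.56158 <1
  x=-1.936: |R|=0.46371 <1
  x=-3.526: |R|=1.22087 >1
  x=-3.309: |R|=1.13277 >1
  x=-3.206: |R|=1.08951 >1
Stable set (-3.0000, 0).

(-3.0000,0); λ=-4 ⇒ h* = (3)/4 = 0.7500.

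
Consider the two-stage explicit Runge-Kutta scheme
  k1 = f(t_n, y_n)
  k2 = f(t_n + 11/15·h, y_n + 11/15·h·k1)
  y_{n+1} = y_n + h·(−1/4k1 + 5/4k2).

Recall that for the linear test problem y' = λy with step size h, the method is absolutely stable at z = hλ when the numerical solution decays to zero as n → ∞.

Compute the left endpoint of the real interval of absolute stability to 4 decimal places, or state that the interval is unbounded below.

left endpoint -1.0909.

On y'=λy, z=hλ:
  k1=λy_n ⇒ h·k1=z·y_n;  k2=λ(1+11/15z)y_n ⇒ h·k2=z(1+11/15z)y_n
  y_{n+1}/y_n = 1 − 1/4z + 5/4z(1+11/15z) = 1 + z + 11/12z²
  R(z) = 1 + z + 11/12z².

Find x<0 with |R(x)|<1.
x=-1.54: |R|=1.6340
R=1: x+11/12x²=0 ⇒ x=−12/11=-1.0909; min R=1−1/(4·11/12)=0.7273>−1
Confirm numerically:
  x=-1.006: |R|=0.92170 <1
  x=-0.513: |R|=0.72824 <1
  x=-0.462: |R|=0.73366 <1
  x=-1.664: |R|=1.87415 >1
  x=-1.269: |R|=1.20716 >1
Interval (-1.0909, 0).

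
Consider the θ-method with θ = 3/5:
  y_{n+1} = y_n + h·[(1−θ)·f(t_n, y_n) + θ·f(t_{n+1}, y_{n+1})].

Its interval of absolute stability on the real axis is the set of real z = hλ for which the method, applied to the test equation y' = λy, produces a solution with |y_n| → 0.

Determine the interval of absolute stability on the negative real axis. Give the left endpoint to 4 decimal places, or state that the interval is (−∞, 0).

unbounded; (−∞, 0).

Set f=λy, z=hλ:
  y_{n+1} = y_n + z·[2/5·y_n + 3/5·y_{n+1}] ⇒ (1 − 3/5z)y_{n+1} = (1 + 2/5z)y_n
  R(z) = (1 + 2/5z)/(1 − 3/5z).

Boundary: |R(x)|=1, x<0.
x=-0.96: |R|=0.3909
x=-2: |R|=0.0909
x=-10: |R|=0.4286
x=-100: |R|=0.6393
θ=3/5≥1/2 ⇒ |1+2/5x|<|1−3/5x| ∀x<0 ⇒ stable on all of ℝ⁻.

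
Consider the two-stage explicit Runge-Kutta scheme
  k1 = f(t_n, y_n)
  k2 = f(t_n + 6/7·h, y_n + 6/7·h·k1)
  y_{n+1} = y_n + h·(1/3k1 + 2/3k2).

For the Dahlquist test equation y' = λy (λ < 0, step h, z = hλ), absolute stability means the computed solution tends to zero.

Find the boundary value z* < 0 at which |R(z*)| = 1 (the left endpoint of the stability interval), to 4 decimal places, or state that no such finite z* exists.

On y'=λy, z=hλ:
  k1=λy_n ⇒ h·k1=z·y_n;  k2=λ(1+6/7z)y_n ⇒ h·k2=z(1+6/7z)y_n
  y_{n+1}/y_n = 1 + 1/3z + 2/3z(1+6/7z) = 1 + z + 4/7z²
  ⇒ R(z) = 1 + z + 4/7z².

Boundary: |R(x)|=1, x<0.
x=-1.1: |R|=0.5914
R=1: x+4/7x²=0 ⇒ x=−7/4=-1.7500; min R=1−1/(4·4/7)=0.5625>−1
Confirm numerically:
  x=-1.667: |R|=0.92094 <1
  x=-1.589: |R|=0.85381 <1
  x=-1.306: |R|=0.66865 <1
  x=-0.922: |R|=0.56376 <1
  x=-1.936: |R|=1.20577 >1
  x=-1.896: |R|=1.15818 >1
  x=-1.858: |R|=1.11467 >1
So |R|<1 on (-1.7500, 0).

z* = -1.7500.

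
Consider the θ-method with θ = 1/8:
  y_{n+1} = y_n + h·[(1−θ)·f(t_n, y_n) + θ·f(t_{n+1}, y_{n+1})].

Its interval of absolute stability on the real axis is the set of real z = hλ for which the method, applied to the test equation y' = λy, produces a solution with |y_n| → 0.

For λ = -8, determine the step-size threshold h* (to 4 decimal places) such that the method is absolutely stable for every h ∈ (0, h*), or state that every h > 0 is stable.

Set f=λy, z=hλ:
  y_{n+1} = y_n + z·[7/8·y_n + 1/8·y_{n+1}] ⇒ (1 − 1/8z)y_{n+1} = (1 + 7/8z)y_n
  so R(z) = (1 + 7/8z)/(1 − 1/8z).

Find x<0 with |R(x)|<1.
x=-0.54: |R|=0.4941
R=−1: 1+7/8x = −1+1/8x ⇒ -3/4x=2 ⇒ x=2/(-3/4)=-2.6667
Confirm numerically:
  x=-2.543: |R|=0.92962 <1
  x=-2.273: |R|=0.77008 <1
  x=-2.214: |R|=0.73409 <1
  x=-1.930: |R|=0.55488 <1
  x=-3.256: |R|=1.31414 >1
  x=-2.867: |R|=1.11061 >1
Stable set (-2.6667, 0).

(-2.6667,0); λ=-8 ⇒ h* = (8/3)/8 = 0.3333.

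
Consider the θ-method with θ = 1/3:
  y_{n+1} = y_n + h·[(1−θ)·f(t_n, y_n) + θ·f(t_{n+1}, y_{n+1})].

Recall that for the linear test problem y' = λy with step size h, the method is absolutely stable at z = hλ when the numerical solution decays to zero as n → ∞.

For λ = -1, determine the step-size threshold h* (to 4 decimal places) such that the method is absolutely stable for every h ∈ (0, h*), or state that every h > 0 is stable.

Test eqn y'=λy, z=hλ:
  y_{n+1} = y_n + z·[2/3·y_n + 1/3·y_{n+1}] ⇒ (1 − 1/3z)y_{n+1} = (1 + 2/3z)y_n
  ⇒ R(z) = (1 + 2/3z)/(1 − 1/3z).

Boundary: |R(x)|=1, x<0.
x=-1.09: |R|=0.2005
R=−1: 1+2/3x = −1+1/3x ⇒ -1/3x=2 ⇒ x=2/(-1/3)=-6.0000
Confirm numerically:
  x=-4.948: |R|=0.86764 <1
  x=-4.687: |R|=0.82919 <1
  x=-3.855: |R|=0.68709 <1
  x=-3.689: |R|=0.65451 <1
  x=-6.547: |R|=1.05730 >1
  x=-6.108: |R|=1.01186 >1
Interval (-6.0000, 0).

(-6.0000,0); λ=-1 ⇒ h* = (6)/1 = 6.0000.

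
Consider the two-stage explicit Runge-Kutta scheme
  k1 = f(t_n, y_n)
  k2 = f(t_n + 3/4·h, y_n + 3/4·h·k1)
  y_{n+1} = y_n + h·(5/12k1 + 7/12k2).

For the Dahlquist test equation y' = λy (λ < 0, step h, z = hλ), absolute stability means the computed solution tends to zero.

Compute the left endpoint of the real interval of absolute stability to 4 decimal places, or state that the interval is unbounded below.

z* = -2.2857.

On y'=λy, z=hλ:
  k1=λy_n ⇒ h·k1=z·y_n;  k2=λ(1+3/4z)y_n ⇒ h·k2=z(1+3/4z)y_n
  y_{n+1}/y_n = 1 + 5/12z + 7/12z(1+3/4z) = 1 + z + 7/16z²
  ⇒ R(z) = 1 + z + 7/16z².

Need |R(x)|<1, x<0.
x=-1: |R|=0.4375
R=1: x+7/16x²=0 ⇒ x=−16/7=-2.2857; min R=1−1/(4·7/16)=0.4286>−1
Confirm numerically:
  x=-2.027: |R|=0.77057 <1
  x=-1.049: |R|=0.43243 <1
  x=-0.927: |R|=0.44896 <1
  x=-2.820: |R|=1.65917 >1
  x=-2.482: |R|=1.21314 >1
  x=-2.372: |R|=1.08954 >1
So |R|<1 on (-2.2857, 0).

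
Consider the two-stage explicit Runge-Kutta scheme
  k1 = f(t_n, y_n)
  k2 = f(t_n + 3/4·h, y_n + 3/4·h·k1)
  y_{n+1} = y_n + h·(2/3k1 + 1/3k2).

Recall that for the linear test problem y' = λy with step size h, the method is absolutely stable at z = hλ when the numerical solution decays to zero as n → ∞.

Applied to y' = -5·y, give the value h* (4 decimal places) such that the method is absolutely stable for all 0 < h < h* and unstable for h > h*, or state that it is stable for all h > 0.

With y'=λy (z=hλ):
  k1=λy_n ⇒ h·k1=z·y_n;  k2=λ(1+3/4z)y_n ⇒ h·k2=z(1+3/4z)y_n
  y_{n+1}/y_n = 1 + 2/3z + 1/3z(1+3/4z) = 1 + z + 1/4z²
  Hence R(z) = 1 + z + 1/4z².

Find x<0 with |R(x)|<1.
x=-1.58: |R|=0.0441
R=1: x+1/4x²=0 ⇒ x=−4=-4.0000; min R=1−1/(4·1/4)=0.0000>−1
Confirm numerically:
  x=-3.717: |R|=0.73702 <1
  x=-2.217: |R|=0.01177 <1
  x=-2.215: |R|=0.01156 <1
  x=-4.416: |R|=1.45926 >1
  x=-4.339: |R|=1.36773 >1
  x=-4.312: |R|=1.33634 >1
So |R|<1 on (-4.0000, 0).

(-4.0000,0); λ=-5 ⇒ h* = (4)/5 = 0.8000.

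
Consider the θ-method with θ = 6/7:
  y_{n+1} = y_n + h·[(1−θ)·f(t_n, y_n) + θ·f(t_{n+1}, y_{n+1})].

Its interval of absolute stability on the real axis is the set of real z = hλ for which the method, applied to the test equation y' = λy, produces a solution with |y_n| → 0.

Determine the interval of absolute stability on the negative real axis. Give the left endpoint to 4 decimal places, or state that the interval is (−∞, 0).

unbounded; (−∞, 0).

Test eqn y'=λy, z=hλ:
  y_{n+1} = y_n + z·[1/7·y_n + 6/7·y_{n+1}] ⇒ (1 − 6/7z)y_{n+1} = (1 + 1/7z)y_n
  R(z) = (1 + 1/7z)/(1 − 6/7z).

Boundary: |R(x)|=1, x<0.
x=-0.94: |R|=0.4794
x=-2: |R|=0.2632
x=-10: |R|=0.0448
x=-100: |R|=0.1532
θ=6/7≥1/2 ⇒ |1+1/7x|<|1−6/7x| ∀x<0 ⇒ stable on all of ℝ⁻.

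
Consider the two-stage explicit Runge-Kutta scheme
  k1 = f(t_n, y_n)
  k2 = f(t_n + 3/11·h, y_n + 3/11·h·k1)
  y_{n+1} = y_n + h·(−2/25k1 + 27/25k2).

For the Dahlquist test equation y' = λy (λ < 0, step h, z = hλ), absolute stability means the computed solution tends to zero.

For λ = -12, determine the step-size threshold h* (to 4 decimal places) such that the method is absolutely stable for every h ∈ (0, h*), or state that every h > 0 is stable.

(-3.3951,0); λ=-12 ⇒ h* = (275/81)/12 = 0.2829.

Test eqn y'=λy, z=hλ:
  k1=λy_n ⇒ h·k1=z·y_n;  k2=λ(1+3/11z)y_n ⇒ h·k2=z(1+3/11z)y_n
  y_{n+1}/y_n = 1 − 2/25z + 27/25z(1+3/11z) = 1 + z + 81/275z²
  Hence R(z) = 1 + z + 81/275z².

Need |R(x)|<1, x<0.
x=-0.76: |R|=0.4101
R=1: x+81/275x²=0 ⇒ x=−275/81=-3.3951; min R=1−1/(4·81/275)=0.1512>−1
Confirm numerically:
  x=-2.896: |R|=0.57430 <1
  x=-2.529: |R|=0.35487 <1
  x=-2.519: |R|=0.35000 <1
  x=-1.993: |R|=0.17695 <1
  x=-3.842: |R|=1.50577 >1
  x=-3.434: |R|=1.03938 >1
Stable set (-3.3951, 0).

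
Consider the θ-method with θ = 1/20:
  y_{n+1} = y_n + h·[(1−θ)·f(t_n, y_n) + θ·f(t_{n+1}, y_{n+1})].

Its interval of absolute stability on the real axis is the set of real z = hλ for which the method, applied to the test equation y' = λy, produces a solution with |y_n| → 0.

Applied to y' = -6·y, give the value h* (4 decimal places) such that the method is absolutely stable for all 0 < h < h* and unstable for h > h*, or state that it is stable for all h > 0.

(-2.2222,0); λ=-6 ⇒ h* = (20/9)/6 = 0.3704.

Test eqn y'=λy, z=hλ:
  y_{n+1} = y_n + z·[19/20·y_n + 1/20·y_{n+1}] ⇒ (1 − 1/20z)y_{n+1} = (1 + 19/20z)y_n
  R(z) = (1 + 19/20z)/(1 − 1/20z).

Need |R(x)|<1, x<0.
x=-1.51: |R|=0.4040
R=−1: 1+19/20x = −1+1/20x ⇒ -9/10x=2 ⇒ x=2/(-9/10)=-2.2222
Confirm numerically:
  x=-1.731: |R|=0.59312 <1
  x=-1.724: |R|=0.58718 <1
  x=-1.309: |R|=0.22859 <1
  x=-1.216: |R|=0.14630 <1
  x=-2.757: |R|=1.42299 >1
  x=-2.753: |R|=1.41990 >1
  x=-2.597: |R|=1.29854 >1
So |R|<1 on (-2.2222, 0).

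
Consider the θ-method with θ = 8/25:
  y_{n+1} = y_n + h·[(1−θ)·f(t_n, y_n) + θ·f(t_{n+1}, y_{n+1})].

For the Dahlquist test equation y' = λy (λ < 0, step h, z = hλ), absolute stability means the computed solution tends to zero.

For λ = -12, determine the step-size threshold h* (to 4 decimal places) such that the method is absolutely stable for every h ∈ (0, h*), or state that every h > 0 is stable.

With y'=λy (z=hλ):
  y_{n+1} = y_n + z·[17/25·y_n + 8/25·y_{n+1}] ⇒ (1 − 8/25z)y_{n+1} = (1 + 17/25z)y_n
  so R(z) = (1 + 17/25z)/(1 − 8/25z).

Solve |R(x)|<1 on ℝ⁻.
x=-0.42: |R|=0.6298
R=−1: 1+17/25x = −1+8/25x ⇒ -9/25x=2 ⇒ x=2/(-9/25)=-5.5556
Confirm numerically:
  x=-5.081: |R|=0.93494 <1
  x=-4.463: |R|=0.83802 <1
  x=-3.949: |R|=0.74450 <1
  x=-3.909: |R|=0.73665 <1
  x=-6.105: |R|=1.06697 >1
  x=-5.606: |R|=1.00650 >1
So |R|<1 on (-5.5556, 0).

(-5.5556,0); λ=-12 ⇒ h* = (50/9)/12 = 0.4630.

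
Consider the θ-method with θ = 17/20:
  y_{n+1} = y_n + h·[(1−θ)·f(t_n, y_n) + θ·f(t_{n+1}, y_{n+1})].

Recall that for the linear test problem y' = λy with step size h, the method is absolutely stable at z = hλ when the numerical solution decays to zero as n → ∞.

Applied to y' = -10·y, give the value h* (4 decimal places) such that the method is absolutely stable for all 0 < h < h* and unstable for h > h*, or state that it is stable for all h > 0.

Test eqn y'=λy, z=hλ:
  y_{n+1} = y_n + z·[3/20·y_n + 17/20·y_{n+1}] ⇒ (1 − 17/20z)y_{n+1} = (1 + 3/20z)y_n
  R(z) = (1 + 3/20z)/(1 − 17/20z).

Need |R(x)|<1, x<0.
x=-0.62: |R|=0.5940
x=-2: |R|=0.2593
x=-10: |R|=0.0526
x=-100: |R|=0.1628
θ=17/20≥1/2 ⇒ |1+3/20x|<|1−17/20x| ∀x<0 ⇒ unbounded interval.

interval (−∞, 0). Any h>0 works for λ=-10.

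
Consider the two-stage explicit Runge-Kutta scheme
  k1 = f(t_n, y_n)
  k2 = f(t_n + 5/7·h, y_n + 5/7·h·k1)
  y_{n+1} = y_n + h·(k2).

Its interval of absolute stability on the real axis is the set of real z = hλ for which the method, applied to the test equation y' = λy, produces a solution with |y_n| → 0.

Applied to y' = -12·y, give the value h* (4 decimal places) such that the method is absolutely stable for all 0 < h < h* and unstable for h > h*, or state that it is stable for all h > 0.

On y'=λy, z=hλ:
  k1=λy_n ⇒ h·k1=z·y_n;  k2=λ(1+5/7z)y_n ⇒ h·k2=z(1+5/7z)y_n
  y_{n+1}/y_n = 1 + z(1+5/7z) = 1 + z + 5/7z²
  Hence R(z) = 1 + z + 5/7z².

Need |R(x)|<1, x<0.
x=-1.12: |R|=0.7760
R=1: x+5/7x²=0 ⇒ x=−7/5=-1.4000; min R=1−1/(4·5/7)=0.6500>−1
Confirm numerically:
  x=-0.942: |R|=0.69183 <1
  x=-0.834: |R|=0.66283 <1
  x=-0.673: |R|=0.65052 <1
  x=-1.522: |R|=1.13263 >1
  x=-1.440: |R|=1.04114 >1
Stable set (-1.4000, 0).

(-1.4000,0); λ=-12 ⇒ h* = (7/5)/12 = 0.1167.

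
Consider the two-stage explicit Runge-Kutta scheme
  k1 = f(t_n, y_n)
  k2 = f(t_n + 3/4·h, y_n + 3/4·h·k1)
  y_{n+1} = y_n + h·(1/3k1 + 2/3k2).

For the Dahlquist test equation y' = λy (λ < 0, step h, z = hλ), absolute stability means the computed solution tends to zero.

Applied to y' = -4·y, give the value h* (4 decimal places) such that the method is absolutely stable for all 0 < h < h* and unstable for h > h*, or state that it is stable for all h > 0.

(-2.0000,0); λ=-4 ⇒ h* = (2)/4 = 0.5000.

On y'=λy, z=hλ:
  k1=λy_n ⇒ h·k1=z·y_n;  k2=λ(1+3/4z)y_n ⇒ h·k2=z(1+3/4z)y_n
  y_{n+1}/y_n = 1 + 1/3z + 2/3z(1+3/4z) = 1 + z + 1/2z²
  ⇒ R(z) = 1 + z + 1/2z².

Solve |R(x)|<1 on ℝ⁻.
x=-1.23: |R|=0.5264
R=1: x+1/2x²=0 ⇒ x=−2=-2.0000; min R=1−1/(4·1/2)=0.5000>−1
Confirm numerically:
  x=-1.881: |R|=0.88808 <1
  x=-1.799: |R|=0.81920 <1
  x=-1.567: |R|=0.66074 <1
  x=-2.561: |R|=1.71836 >1
  x=-2.548: |R|=1.69815 >1
  x=-2.107: |R|=1.11272 >1
Stable set (-2.0000, 0).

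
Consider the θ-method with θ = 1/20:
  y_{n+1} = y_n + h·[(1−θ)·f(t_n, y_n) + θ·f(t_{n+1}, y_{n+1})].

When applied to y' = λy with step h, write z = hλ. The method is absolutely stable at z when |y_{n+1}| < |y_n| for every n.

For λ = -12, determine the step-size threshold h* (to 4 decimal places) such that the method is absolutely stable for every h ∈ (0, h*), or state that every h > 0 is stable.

(-2.2222,0); λ=-12 ⇒ h* = (20/9)/12 = 0.1852.

With y'=λy (z=hλ):
  y_{n+1} = y_n + z·[19/20·y_n + 1/20·y_{n+1}] ⇒ (1 − 1/20z)y_{n+1} = (1 + 19/20z)y_n
  Hence R(z) = (1 + 19/20z)/(1 − 1/20z).

Solve |R(x)|<1 on ℝ⁻.
x=-1.33: |R|=0.2471
R=−1: 1+19/20x = −1+1/20x ⇒ -9/10x=2 ⇒ x=2/(-9/10)=-2.2222
Confirm numerically:
  x=-1.485: |R|=0.38236 <1
  x=-1.407: |R|=0.31452 <1
  x=-1.074: |R|=0.01927 <1
  x=-0.976: |R|=0.06941 <1
  x=-2.661: |R|=1.34853 >1
  x=-2.385: |R|=1.13089 >1
Stable set (-2.2222, 0).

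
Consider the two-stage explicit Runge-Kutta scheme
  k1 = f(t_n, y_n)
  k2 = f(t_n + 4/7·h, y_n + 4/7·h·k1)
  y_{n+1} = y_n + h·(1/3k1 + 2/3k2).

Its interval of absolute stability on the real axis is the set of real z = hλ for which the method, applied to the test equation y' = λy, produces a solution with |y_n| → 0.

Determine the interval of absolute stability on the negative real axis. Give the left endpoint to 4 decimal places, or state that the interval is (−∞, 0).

Test eqn y'=λy, z=hλ:
  k1=λy_n ⇒ h·k1=z·y_n;  k2=λ(1+4/7z)y_n ⇒ h·k2=z(1+4/7z)y_n
  y_{n+1}/y_n = 1 + 1/3z + 2/3z(1+4/7z) = 1 + z + 8/21z²
  so R(z) = 1 + z + 8/21z².

Solve |R(x)|<1 on ℝ⁻.
x=-1.74: |R|=0.4134
R=1: x+8/21x²=0 ⇒ x=−21/8=-2.6250; min R=1−1/(4·8/21)=0.3438>−1
Confirm numerically:
  x=-2.188: |R|=0.63575 <1
  x=-2.091: |R|=0.57463 <1
  x=-2.089: |R|=0.57345 <1
  x=-1.316: |R|=0.34375 <1
  x=-2.826: |R|=1.21639 >1
  x=-2.759: |R|=1.14084 >1
  x=-2.703: |R|=1.08032 >1
Interval (-2.6250, 0).

z∈(-2.6250,0).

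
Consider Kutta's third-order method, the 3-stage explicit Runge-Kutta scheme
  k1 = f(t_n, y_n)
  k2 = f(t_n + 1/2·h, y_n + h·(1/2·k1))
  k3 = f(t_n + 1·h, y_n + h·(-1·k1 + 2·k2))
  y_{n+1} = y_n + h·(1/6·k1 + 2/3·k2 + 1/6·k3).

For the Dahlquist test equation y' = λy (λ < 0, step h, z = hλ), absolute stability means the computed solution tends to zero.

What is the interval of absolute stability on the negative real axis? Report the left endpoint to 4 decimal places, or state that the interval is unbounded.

Set f=λy, z=hλ:
  order 3, 3-stage ⇒ R(z)=1+z+z^2/2+z^3/6
  (e.g. R(-0.9)=0.38350, |R|=0.38350)

Need |R(x)|<1, x<0.
x=-0.9: |R|=0.3835
|R(-2.13)|=0.4721 |R(-1.98)|=0.3135 |R(-1.23)|=0.2163
Bisect:
  x_lo=-2.9360 |R|=1.8440  x_hi=-0.0977 |R|=0.9069
  mid=-1.51686 |R|=0.05189 →hi
  mid=-2.22643 |R|=0.58734 →hi
  mid=-2.58121 |R|=1.11618 →lo
  mid=-2.40382 |R|=0.82967 →hi
  mid=-2.49252 |R|=0.96705 →hi
  mid=-2.53687 |R|=1.04010 →lo
  mid=-2.51469 |R|=1.00321 →lo
  mid=-2.50361 |R|=0.98504 →hi
  ...
  [-2.51279,-2.51261] ⇒ x*=-2.5127
Stable set (-2.5127, 0).

z∈(-2.5127,0).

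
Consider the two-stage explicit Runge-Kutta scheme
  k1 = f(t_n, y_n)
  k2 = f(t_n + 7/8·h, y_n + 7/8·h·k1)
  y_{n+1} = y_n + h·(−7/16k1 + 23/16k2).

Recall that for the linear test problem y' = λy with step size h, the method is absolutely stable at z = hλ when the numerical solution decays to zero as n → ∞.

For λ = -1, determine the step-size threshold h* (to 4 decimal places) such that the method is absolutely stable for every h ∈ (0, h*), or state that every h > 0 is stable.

(-0.7950,0); λ=-1 ⇒ h* = (128/161)/1 = 0.7950.

With y'=λy (z=hλ):
  k1=λy_n ⇒ h·k1=z·y_n;  k2=λ(1+7/8z)y_n ⇒ h·k2=z(1+7/8z)y_n
  y_{n+1}/y_n = 1 − 7/16z + 23/16z(1+7/8z) = 1 + z + 161/128z²
  R(z) = 1 + z + 161/128z².

Boundary: |R(x)|=1, x<0.
x=-1.72: |R|=3.0011
R=1: x+161/128x²=0 ⇒ x=−128/161=-0.7950; min R=1−1/(4·161/128)=0.8012>−1
Confirm numerically:
  x=-0.571: |R|=0.83910 <1
  x=-0.515: |R|=0.81860 <1
  x=-0.414: |R|=0.80158 <1
  x=-1.382: |R|=2.02033 >1
  x=-1.283: |R|=1.78747 >1
So |R|<1 on (-0.7950, 0).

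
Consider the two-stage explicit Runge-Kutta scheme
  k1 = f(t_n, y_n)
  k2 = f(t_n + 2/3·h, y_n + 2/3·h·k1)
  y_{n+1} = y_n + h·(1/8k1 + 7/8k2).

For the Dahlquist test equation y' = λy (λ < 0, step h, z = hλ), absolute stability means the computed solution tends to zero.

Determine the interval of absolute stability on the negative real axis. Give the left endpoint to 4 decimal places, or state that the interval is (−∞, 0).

Set f=λy, z=hλ:
  k1=λy_n ⇒ h·k1=z·y_n;  k2=λ(1+2/3z)y_n ⇒ h·k2=z(1+2/3z)y_n
  y_{n+1}/y_n = 1 + 1/8z + 7/8z(1+2/3z) = 1 + z + 7/12z²
  R(z) = 1 + z + 7/12z².

Find x<0 with |R(x)|<1.
x=-0.88: |R|=0.5717
R=1: x+7/12x²=0 ⇒ x=−12/7=-1.7143; min R=1−1/(4·7/12)=0.5714>−1
Confirm numerically:
  x=-1.636: |R|=0.92529 <1
  x=-1.511: |R|=0.82082 <1
  x=-1.370: |R|=0.72486 <1
  x=-0.974: |R|=0.57939 <1
  x=-2.121: |R|=1.50321 >1
  x=-1.750: |R|=1.03646 >1
Interval (-1.7143, 0).

(-1.7143, 0).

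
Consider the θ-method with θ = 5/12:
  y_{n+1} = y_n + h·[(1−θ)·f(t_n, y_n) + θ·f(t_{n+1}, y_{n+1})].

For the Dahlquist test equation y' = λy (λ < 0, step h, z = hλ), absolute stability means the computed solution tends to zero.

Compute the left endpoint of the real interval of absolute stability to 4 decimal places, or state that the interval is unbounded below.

z* = -12.0000.

On y'=λy, z=hλ:
  y_{n+1} = y_n + z·[7/12·y_n + 5/12·y_{n+1}] ⇒ (1 − 5/12z)y_{n+1} = (1 + 7/12z)y_n
  R(z) = (1 + 7/12z)/(1 − 5/12z).

Need |R(x)|<1, x<0.
x=-1.66: |R|=0.0187
R=−1: 1+7/12x = −1+5/12x ⇒ -1/6x=2 ⇒ x=2/(-1/6)=-12.0000
Confirm numerically:
  x=-11.456: |R|=0.98430 <1
  x=-7.093: |R|=0.79324 <1
  x=-4.892: |R|=0.61009 <1
  x=-12.033: |R|=1.00091 >1
  x=-12.030: |R|=1.00083 >1
Interval (-12.0000, 0).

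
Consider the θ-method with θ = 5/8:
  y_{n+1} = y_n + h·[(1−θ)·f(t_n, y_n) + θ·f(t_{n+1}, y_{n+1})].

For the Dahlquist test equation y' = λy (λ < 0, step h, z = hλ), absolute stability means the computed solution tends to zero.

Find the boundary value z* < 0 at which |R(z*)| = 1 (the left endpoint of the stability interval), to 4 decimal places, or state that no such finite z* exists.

(−∞, 0) — no finite endpoint.

With y'=λy (z=hλ):
  y_{n+1} = y_n + z·[3/8·y_n + 5/8·y_{n+1}] ⇒ (1 − 5/8z)y_{n+1} = (1 + 3/8z)y_n
  so R(z) = (1 + 3/8z)/(1 − 5/8z).

Find x<0 with |R(x)|<1.
x=-0.72: |R|=0.5034
x=-2: |R|=0.1111
x=-10: |R|=0.3793
x=-100: |R|=0.5748
θ=5/8≥1/2 ⇒ |1+3/8x|<|1−5/8x| ∀x<0 ⇒ interval (−∞,0).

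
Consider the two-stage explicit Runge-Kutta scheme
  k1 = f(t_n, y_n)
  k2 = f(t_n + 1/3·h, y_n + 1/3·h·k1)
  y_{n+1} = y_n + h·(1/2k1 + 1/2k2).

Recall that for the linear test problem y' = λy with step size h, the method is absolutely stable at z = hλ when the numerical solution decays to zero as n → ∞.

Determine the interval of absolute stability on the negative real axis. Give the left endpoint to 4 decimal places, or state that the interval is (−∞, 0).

(-6.0000, 0).

Test eqn y'=λy, z=hλ:
  k1=λy_n ⇒ h·k1=z·y_n;  k2=λ(1+1/3z)y_n ⇒ h·k2=z(1+1/3z)y_n
  y_{n+1}/y_n = 1 + 1/2z + 1/2z(1+1/3z) = 1 + z + 1/6z²
  ⇒ R(z) = 1 + z + 1/6z².

Boundary: |R(x)|=1, x<0.
x=-0.97: |R|=0.1868
R=1: x+1/6x²=0 ⇒ x=−6=-6.0000; min R=1−1/(4·1/6)=-0.5000>−1
Confirm numerically:
  x=-5.831: |R|=0.83576 <1
  x=-4.586: |R|=0.08077 <1
  x=-4.309: |R|=0.21442 <1
  x=-2.616: |R|=0.47542 <1
  x=-6.542: |R|=1.59096 >1
  x=-6.447: |R|=1.48030 >1
  x=-6.375: |R|=1.39844 >1
Interval (-6.0000, 0).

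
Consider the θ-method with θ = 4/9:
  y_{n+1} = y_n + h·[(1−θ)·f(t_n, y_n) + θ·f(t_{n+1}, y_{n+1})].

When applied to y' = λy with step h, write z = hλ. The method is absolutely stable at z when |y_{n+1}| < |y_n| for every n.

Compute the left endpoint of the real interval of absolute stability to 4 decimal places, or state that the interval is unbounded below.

left endpoint -18.0000.

On y'=λy, z=hλ:
  y_{n+1} = y_n + z·[5/9·y_n + 4/9·y_{n+1}] ⇒ (1 − 4/9z)y_{n+1} = (1 + 5/9z)y_n
  Hence R(z) = (1 + 5/9z)/(1 − 4/9z).

Need |R(x)|<1, x<0.
x=-0.57: |R|=0.5452
R=−1: 1+5/9x = −1+4/9x ⇒ -1/9x=2 ⇒ x=2/(-1/9)=-18.0000
Confirm numerically:
  x=-13.827: |R|=0.93511 <1
  x=-11.442: |R|=0.88026 <1
  x=-7.790: |R|=0.74577 <1
  x=-18.380: |R|=1.00460 >1
  x=-18.281: |R|=1.00342 >1
Stable set (-18.0000, 0).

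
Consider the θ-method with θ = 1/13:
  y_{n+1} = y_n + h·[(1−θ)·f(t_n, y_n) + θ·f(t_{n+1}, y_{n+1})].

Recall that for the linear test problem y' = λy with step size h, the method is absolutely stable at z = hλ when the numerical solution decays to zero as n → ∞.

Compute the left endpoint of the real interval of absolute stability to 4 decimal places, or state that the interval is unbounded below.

z* = -2.3636.

With y'=λy (z=hλ):
  y_{n+1} = y_n + z·[12/13·y_n + 1/13·y_{n+1}] ⇒ (1 − 1/13z)y_{n+1} = (1 + 12/13z)y_n
  R(z) = (1 + 12/13z)/(1 − 1/13z).

Boundary: |R(x)|=1, x<0.
x=-0.52: |R|=0.5000
R=−1: 1+12/13x = −1+1/13x ⇒ -11/13x=2 ⇒ x=2/(-11/13)=-2.3636
Confirm numerically:
  x=-2.008: |R|=0.73934 <1
  x=-1.472: |R|=0.32228 <1
  x=-1.394: |R|=0.25900 <1
  x=-2.838: |R|=1.32946 >1
  x=-2.656: |R|=1.20542 >1
Stable set (-2.3636, 0).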